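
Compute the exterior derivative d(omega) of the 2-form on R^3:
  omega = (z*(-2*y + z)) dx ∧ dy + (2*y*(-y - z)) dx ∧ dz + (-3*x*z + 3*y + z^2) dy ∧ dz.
d(omega) = (2*y + z) dx ∧ dy ∧ dz

For a 2-form omega = sum_{i<j} g_{ij} dx_i ∧ dx_j, the exterior derivative is
  d(omega) = sum_{i<j} d(g_{ij}) ∧ dx_i ∧ dx_j = sum_{i<j, k} (∂g_{ij}/∂x_k) dx_k ∧ dx_i ∧ dx_j.
Expand each term, using dx_k ∧ dx_i ∧ dx_j = sgn(permutation) dx_{(a)} ∧ dx_{(b)} ∧ dx_{(c)} with (a < b < c) sorted:
  d(z*(-2*y + z)) includes (∂/∂z)(z*(-2*y + z)) dz = (-2*y + 2*z) dz, which multiplied by dx ∧ dy gives (-2*y + 2*z) dx ∧ dy ∧ dz
  d(2*y*(-y - z)) includes (∂/∂y)(2*y*(-y - z)) dy = (-4*y - 2*z) dy, which multiplied by dx ∧ dz gives (4*y + 2*z) dx ∧ dy ∧ dz
  d(-3*x*z + 3*y + z^2) includes (∂/∂x)(-3*x*z + 3*y + z^2) dx = (-3*z) dx, which multiplied by dy ∧ dz gives (-3*z) dx ∧ dy ∧ dz
Collecting like 3-forms: d(omega) = (2*y + z) dx ∧ dy ∧ dz.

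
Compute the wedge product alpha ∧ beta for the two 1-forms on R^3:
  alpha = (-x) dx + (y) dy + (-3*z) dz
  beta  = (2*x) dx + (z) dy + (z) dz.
alpha ∧ beta = (-x*(2*y + z)) dx ∧ dy + (5*x*z) dx ∧ dz + (z*(y + 3*z)) dy ∧ dz

Distribute the wedge, using dx_i ∧ dx_j = -dx_j ∧ dx_i and dx_i ∧ dx_i = 0. For each pair (i, j) with i < j, the coefficient of dx_i ∧ dx_j in alpha ∧ beta is (alpha_i * beta_j - alpha_j * beta_i). Collecting: alpha ∧ beta = (-x*(2*y + z)) dx ∧ dy + (5*x*z) dx ∧ dz + (z*(y + 3*z)) dy ∧ dz.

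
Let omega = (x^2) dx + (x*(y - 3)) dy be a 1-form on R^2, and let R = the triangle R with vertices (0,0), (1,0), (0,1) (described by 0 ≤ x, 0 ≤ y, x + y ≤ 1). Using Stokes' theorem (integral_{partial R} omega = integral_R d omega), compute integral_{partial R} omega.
integral_(partial R) omega = -4/3

Stokes: integral_partial_R omega = integral_R d omega with d omega = (∂Q/∂x - ∂P/∂y) dx ∧ dy.
  ∂Q/∂x = y - 3
  ∂P/∂y = 0
  integrand = ∂Q/∂x - ∂P/∂y = y - 3.
Integrating over R: integral_0^1 integral_0^{1-x} (y - 3) dy dx = -4/3.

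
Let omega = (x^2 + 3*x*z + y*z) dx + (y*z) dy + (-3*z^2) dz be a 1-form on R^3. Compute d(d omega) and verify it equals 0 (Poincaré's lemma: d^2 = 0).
d(d omega) = 0

Step 1: d omega = sum_{i<j} (∂f_j/∂x_i - ∂f_i/∂x_j) dx_i ∧ dx_j:
  coeff of dx ∧ dy: -z
  coeff of dx ∧ dz: -3*x - y
  coeff of dy ∧ dz: -y
Step 2: Apply d again to each 2-form coefficient. The only possible 3-form in R^3 is dx ∧ dy ∧ dz, with coefficient
  ∂(coeff of dy∧dz)/∂x - ∂(coeff of dx∧dz)/∂y + ∂(coeff of dx∧dy)/∂z
  = ∂/∂x (-y) - ∂/∂y (-3*x - y) + ∂/∂z (-z).
Each of these terms simplifies to sums of mixed partials that cancel in pairs. The result is 0 (by equality of mixed partials for smooth functions — Schwarz / Clairaut).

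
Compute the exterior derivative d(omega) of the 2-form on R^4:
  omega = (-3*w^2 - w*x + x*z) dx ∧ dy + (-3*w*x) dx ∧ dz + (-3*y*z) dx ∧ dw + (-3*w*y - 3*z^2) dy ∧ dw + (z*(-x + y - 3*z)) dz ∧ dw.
d(omega) = (x) dx ∧ dy ∧ dz + (-6*w - x + 3*z) dx ∧ dy ∧ dw + (-3*x + 3*y - z) dx ∧ dz ∧ dw + (7*z) dy ∧ dz ∧ dw

For a 2-form omega = sum_{i<j} g_{ij} dx_i ∧ dx_j, the exterior derivative is
  d(omega) = sum_{i<j} d(g_{ij}) ∧ dx_i ∧ dx_j = sum_{i<j, k} (∂g_{ij}/∂x_k) dx_k ∧ dx_i ∧ dx_j.
Expand each term, using dx_k ∧ dx_i ∧ dx_j = sgn(permutation) dx_{(a)} ∧ dx_{(b)} ∧ dx_{(c)} with (a < b < c) sorted:
  d(-3*w^2 - w*x + x*z) includes (∂/∂z)(-3*w^2 - w*x + x*z) dz = (x) dz, which multiplied by dx ∧ dy gives (x) dx ∧ dy ∧ dz
  d(-3*w^2 - w*x + x*z) includes (∂/∂w)(-3*w^2 - w*x + x*z) dw = (-6*w - x) dw, which multiplied by dx ∧ dy gives (-6*w - x) dx ∧ dy ∧ dw
  d(-3*w*x) includes (∂/∂w)(-3*w*x) dw = (-3*x) dw, which multiplied by dx ∧ dz gives (-3*x) dx ∧ dz ∧ dw
  d(-3*y*z) includes (∂/∂y)(-3*y*z) dy = (-3*z) dy, which multiplied by dx ∧ dw gives (3*z) dx ∧ dy ∧ dw
  d(-3*y*z) includes (∂/∂z)(-3*y*z) dz = (-3*y) dz, which multiplied by dx ∧ dw gives (3*y) dx ∧ dz ∧ dw
  d(-3*w*y - 3*z^2) includes (∂/∂z)(-3*w*y - 3*z^2) dz = (-6*z) dz, which multiplied by dy ∧ dw gives (6*z) dy ∧ dz ∧ dw
  d(z*(-x + y - 3*z)) includes (∂/∂x)(z*(-x + y - 3*z)) dx = (-z) dx, which multiplied by dz ∧ dw gives (-z) dx ∧ dz ∧ dw
  d(z*(-x + y - 3*z)) includes (∂/∂y)(z*(-x + y - 3*z)) dy = (z) dy, which multiplied by dz ∧ dw gives (z) dy ∧ dz ∧ dw
Collecting like 3-forms: d(omega) = (x) dx ∧ dy ∧ dz + (-6*w - x + 3*z) dx ∧ dy ∧ dw + (-3*x + 3*y - z) dx ∧ dz ∧ dw + (7*z) dy ∧ dz ∧ dw.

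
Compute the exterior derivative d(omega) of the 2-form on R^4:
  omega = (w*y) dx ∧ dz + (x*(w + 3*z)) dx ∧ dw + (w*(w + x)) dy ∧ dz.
d(omega) = (-3*x + y) dx ∧ dz ∧ dw + (2*w + x) dy ∧ dz ∧ dw

For a 2-form omega = sum_{i<j} g_{ij} dx_i ∧ dx_j, the exterior derivative is
  d(omega) = sum_{i<j} d(g_{ij}) ∧ dx_i ∧ dx_j = sum_{i<j, k} (∂g_{ij}/∂x_k) dx_k ∧ dx_i ∧ dx_j.
Expand each term, using dx_k ∧ dx_i ∧ dx_j = sgn(permutation) dx_{(a)} ∧ dx_{(b)} ∧ dx_{(c)} with (a < b < c) sorted:
  d(w*y) includes (∂/∂y)(w*y) dy = (w) dy, which multiplied by dx ∧ dz gives (-w) dx ∧ dy ∧ dz
  d(w*y) includes (∂/∂w)(w*y) dw = (y) dw, which multiplied by dx ∧ dz gives (y) dx ∧ dz ∧ dw
  d(x*(w + 3*z)) includes (∂/∂z)(x*(w + 3*z)) dz = (3*x) dz, which multiplied by dx ∧ dw gives (-3*x) dx ∧ dz ∧ dw
  d(w*(w + x)) includes (∂/∂x)(w*(w + x)) dx = (w) dx, which multiplied by dy ∧ dz gives (w) dx ∧ dy ∧ dz
  d(w*(w + x)) includes (∂/∂w)(w*(w + x)) dw = (2*w + x) dw, which multiplied by dy ∧ dz gives (2*w + x) dy ∧ dz ∧ dw
Collecting like 3-forms: d(omega) = (-3*x + y) dx ∧ dz ∧ dw + (2*w + x) dy ∧ dz ∧ dw.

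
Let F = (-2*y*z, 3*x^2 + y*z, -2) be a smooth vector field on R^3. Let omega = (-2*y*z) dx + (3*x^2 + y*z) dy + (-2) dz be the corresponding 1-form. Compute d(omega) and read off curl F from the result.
d(omega) = (-y) dy ∧ dz + (-2*y) dz ∧ dx + (6*x + 2*z) dx ∧ dy; curl F = (-y, -2*y, 6*x + 2*z)

d omega = sum_{i<j} (∂f_j/∂x_i - ∂f_i/∂x_j) dx_i ∧ dx_j. Under the identification (dy ∧ dz, dz ∧ dx, dx ∧ dy) ↔ (e_x, e_y, e_z), the coefficients are exactly the components of curl F. Compute:
  ∂R/∂y - ∂Q/∂z = (0) - (y) = -y
  ∂P/∂z - ∂R/∂x = (-2*y) - (0) = -2*y
  ∂Q/∂x - ∂P/∂y = (6*x) - (-2*z) = 6*x + 2*z.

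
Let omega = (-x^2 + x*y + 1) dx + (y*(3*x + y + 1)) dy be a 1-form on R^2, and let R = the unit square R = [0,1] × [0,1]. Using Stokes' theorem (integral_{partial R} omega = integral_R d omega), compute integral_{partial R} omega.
integral_(partial R) omega = 1

Stokes: integral_partial_R omega = integral_R d omega with d omega = (∂Q/∂x - ∂P/∂y) dx ∧ dy.
  ∂Q/∂x = 3*y
  ∂P/∂y = x
  integrand = ∂Q/∂x - ∂P/∂y = -x + 3*y.
Integrating over R: integral_0^1 integral_0^1 (-x + 3*y) dx dy = 1.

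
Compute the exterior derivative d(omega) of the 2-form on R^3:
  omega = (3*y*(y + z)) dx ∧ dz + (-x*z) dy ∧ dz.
d(omega) = (-6*y - 4*z) dx ∧ dy ∧ dz

For a 2-form omega = sum_{i<j} g_{ij} dx_i ∧ dx_j, the exterior derivative is
  d(omega) = sum_{i<j} d(g_{ij}) ∧ dx_i ∧ dx_j = sum_{i<j, k} (∂g_{ij}/∂x_k) dx_k ∧ dx_i ∧ dx_j.
Expand each term, using dx_k ∧ dx_i ∧ dx_j = sgn(permutation) dx_{(a)} ∧ dx_{(b)} ∧ dx_{(c)} with (a < b < c) sorted:
  d(3*y*(y + z)) includes (∂/∂y)(3*y*(y + z)) dy = (6*y + 3*z) dy, which multiplied by dx ∧ dz gives (-6*y - 3*z) dx ∧ dy ∧ dz
  d(-x*z) includes (∂/∂x)(-x*z) dx = (-z) dx, which multiplied by dy ∧ dz gives (-z) dx ∧ dy ∧ dz
Collecting like 3-forms: d(omega) = (-6*y - 4*z) dx ∧ dy ∧ dz.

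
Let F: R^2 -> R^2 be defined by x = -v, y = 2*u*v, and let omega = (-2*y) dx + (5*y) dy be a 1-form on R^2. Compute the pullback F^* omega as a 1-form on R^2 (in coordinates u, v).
F^* omega = (20*u*v^2) du + (4*u*v*(5*u + 1)) dv

Using F^*(f dg) = (f ∘ F) d(g ∘ F), substitute each coordinate x_i by F_i(u, v) in f_i, and replace dx_i by d F_i = (∂F_i/∂u) du + (∂F_i/∂v) dv.
  For the x component: f_1(F) = -4*u*v; d F_1 = (0) du + (-1) dv
  For the y component: f_2(F) = 10*u*v; d F_2 = (2*v) du + (2*u) dv
Combining and collecting du, dv coefficients:
  coeff of du: 20*u*v^2
  coeff of dv: 4*u*v*(5*u + 1)
F^* omega = (20*u*v^2) du + (4*u*v*(5*u + 1)) dv.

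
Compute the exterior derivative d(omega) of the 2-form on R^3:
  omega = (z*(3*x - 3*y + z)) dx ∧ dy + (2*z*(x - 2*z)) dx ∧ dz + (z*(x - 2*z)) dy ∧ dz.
d(omega) = (3*x - 3*y + 3*z) dx ∧ dy ∧ dz

For a 2-form omega = sum_{i<j} g_{ij} dx_i ∧ dx_j, the exterior derivative is
  d(omega) = sum_{i<j} d(g_{ij}) ∧ dx_i ∧ dx_j = sum_{i<j, k} (∂g_{ij}/∂x_k) dx_k ∧ dx_i ∧ dx_j.
Expand each term, using dx_k ∧ dx_i ∧ dx_j = sgn(permutation) dx_{(a)} ∧ dx_{(b)} ∧ dx_{(c)} with (a < b < c) sorted:
  d(z*(3*x - 3*y + z)) includes (∂/∂z)(z*(3*x - 3*y + z)) dz = (3*x - 3*y + 2*z) dz, which multiplied by dx ∧ dy gives (3*x - 3*y + 2*z) dx ∧ dy ∧ dz
  d(z*(x - 2*z)) includes (∂/∂x)(z*(x - 2*z)) dx = (z) dx, which multiplied by dy ∧ dz gives (z) dx ∧ dy ∧ dz
Collecting like 3-forms: d(omega) = (3*x - 3*y + 3*z) dx ∧ dy ∧ dz.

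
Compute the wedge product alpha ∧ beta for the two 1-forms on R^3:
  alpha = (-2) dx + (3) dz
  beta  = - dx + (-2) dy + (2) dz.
alpha ∧ beta = (4) dx ∧ dy + (-1) dx ∧ dz + (6) dy ∧ dz

Distribute the wedge, using dx_i ∧ dx_j = -dx_j ∧ dx_i and dx_i ∧ dx_i = 0. For each pair (i, j) with i < j, the coefficient of dx_i ∧ dx_j in alpha ∧ beta is (alpha_i * beta_j - alpha_j * beta_i). Collecting: alpha ∧ beta = (4) dx ∧ dy + (-1) dx ∧ dz + (6) dy ∧ dz.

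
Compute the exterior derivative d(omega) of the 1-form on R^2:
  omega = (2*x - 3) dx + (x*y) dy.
d(omega) = (y) dx ∧ dy

For a 1-form omega = sum_i f_i dx_i, the exterior derivative is
  d(omega) = sum_{i < j} (∂f_j/∂x_i - ∂f_i/∂x_j) dx_i ∧ dx_j.
  coefficient of dx ∧ dy: ∂f_2/∂x - ∂f_1/∂y = ∂(x*y)/∂x - ∂(2*x - 3)/∂y = y
Assembling: d(omega) = (y) dx ∧ dy.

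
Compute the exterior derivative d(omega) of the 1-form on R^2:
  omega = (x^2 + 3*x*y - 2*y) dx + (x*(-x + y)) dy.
d(omega) = (-5*x + y + 2) dx ∧ dy

For a 1-form omega = sum_i f_i dx_i, the exterior derivative is
  d(omega) = sum_{i < j} (∂f_j/∂x_i - ∂f_i/∂x_j) dx_i ∧ dx_j.
  coefficient of dx ∧ dy: ∂f_2/∂x - ∂f_1/∂y = ∂(x*(-x + y))/∂x - ∂(x^2 + 3*x*y - 2*y)/∂y = -5*x + y + 2
Assembling: d(omega) = (-5*x + y + 2) dx ∧ dy.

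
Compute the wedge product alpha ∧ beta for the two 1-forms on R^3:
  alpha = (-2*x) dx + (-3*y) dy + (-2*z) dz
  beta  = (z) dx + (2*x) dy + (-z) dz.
alpha ∧ beta = (-4*x^2 + 3*y*z) dx ∧ dy + (2*z*(x + z)) dx ∧ dz + (z*(4*x + 3*y)) dy ∧ dz

Distribute the wedge, using dx_i ∧ dx_j = -dx_j ∧ dx_i and dx_i ∧ dx_i = 0. For each pair (i, j) with i < j, the coefficient of dx_i ∧ dx_j in alpha ∧ beta is (alpha_i * beta_j - alpha_j * beta_i). Collecting: alpha ∧ beta = (-4*x^2 + 3*y*z) dx ∧ dy + (2*z*(x + z)) dx ∧ dz + (z*(4*x + 3*y)) dy ∧ dz.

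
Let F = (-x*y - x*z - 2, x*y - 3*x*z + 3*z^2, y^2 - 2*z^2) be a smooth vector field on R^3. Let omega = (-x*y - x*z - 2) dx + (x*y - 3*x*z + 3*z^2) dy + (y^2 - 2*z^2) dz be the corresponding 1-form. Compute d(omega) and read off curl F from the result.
d(omega) = (3*x + 2*y - 6*z) dy ∧ dz + (-x) dz ∧ dx + (x + y - 3*z) dx ∧ dy; curl F = (3*x + 2*y - 6*z, -x, x + y - 3*z)

d omega = sum_{i<j} (∂f_j/∂x_i - ∂f_i/∂x_j) dx_i ∧ dx_j. Under the identification (dy ∧ dz, dz ∧ dx, dx ∧ dy) ↔ (e_x, e_y, e_z), the coefficients are exactly the components of curl F. Compute:
  ∂R/∂y - ∂Q/∂z = (2*y) - (-3*x + 6*z) = 3*x + 2*y - 6*z
  ∂P/∂z - ∂R/∂x = (-x) - (0) = -x
  ∂Q/∂x - ∂P/∂y = (y - 3*z) - (-x) = x + y - 3*z.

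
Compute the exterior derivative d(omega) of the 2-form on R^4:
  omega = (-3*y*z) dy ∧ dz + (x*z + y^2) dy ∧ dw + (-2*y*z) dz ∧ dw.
d(omega) = (z) dx ∧ dy ∧ dw + (-x - 2*z) dy ∧ dz ∧ dw

For a 2-form omega = sum_{i<j} g_{ij} dx_i ∧ dx_j, the exterior derivative is
  d(omega) = sum_{i<j} d(g_{ij}) ∧ dx_i ∧ dx_j = sum_{i<j, k} (∂g_{ij}/∂x_k) dx_k ∧ dx_i ∧ dx_j.
Expand each term, using dx_k ∧ dx_i ∧ dx_j = sgn(permutation) dx_{(a)} ∧ dx_{(b)} ∧ dx_{(c)} with (a < b < c) sorted:
  d(x*z + y^2) includes (∂/∂x)(x*z + y^2) dx = (z) dx, which multiplied by dy ∧ dw gives (z) dx ∧ dy ∧ dw
  d(x*z + y^2) includes (∂/∂z)(x*z + y^2) dz = (x) dz, which multiplied by dy ∧ dw gives (-x) dy ∧ dz ∧ dw
  d(-2*y*z) includes (∂/∂y)(-2*y*z) dy = (-2*z) dy, which multiplied by dz ∧ dw gives (-2*z) dy ∧ dz ∧ dw
Collecting like 3-forms: d(omega) = (z) dx ∧ dy ∧ dw + (-x - 2*z) dy ∧ dz ∧ dw.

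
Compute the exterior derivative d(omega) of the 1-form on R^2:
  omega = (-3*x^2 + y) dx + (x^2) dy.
d(omega) = (2*x - 1) dx ∧ dy

For a 1-form omega = sum_i f_i dx_i, the exterior derivative is
  d(omega) = sum_{i < j} (∂f_j/∂x_i - ∂f_i/∂x_j) dx_i ∧ dx_j.
  coefficient of dx ∧ dy: ∂f_2/∂x - ∂f_1/∂y = ∂(x^2)/∂x - ∂(-3*x^2 + y)/∂y = 2*x - 1
Assembling: d(omega) = (2*x - 1) dx ∧ dy.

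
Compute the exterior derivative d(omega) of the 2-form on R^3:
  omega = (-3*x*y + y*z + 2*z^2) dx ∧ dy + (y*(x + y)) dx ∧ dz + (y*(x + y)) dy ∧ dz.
d(omega) = (-x + 4*z) dx ∧ dy ∧ dz

For a 2-form omega = sum_{i<j} g_{ij} dx_i ∧ dx_j, the exterior derivative is
  d(omega) = sum_{i<j} d(g_{ij}) ∧ dx_i ∧ dx_j = sum_{i<j, k} (∂g_{ij}/∂x_k) dx_k ∧ dx_i ∧ dx_j.
Expand each term, using dx_k ∧ dx_i ∧ dx_j = sgn(permutation) dx_{(a)} ∧ dx_{(b)} ∧ dx_{(c)} with (a < b < c) sorted:
  d(-3*x*y + y*z + 2*z^2) includes (∂/∂z)(-3*x*y + y*z + 2*z^2) dz = (y + 4*z) dz, which multiplied by dx ∧ dy gives (y + 4*z) dx ∧ dy ∧ dz
  d(y*(x + y)) includes (∂/∂y)(y*(x + y)) dy = (x + 2*y) dy, which multiplied by dx ∧ dz gives (-x - 2*y) dx ∧ dy ∧ dz
  d(y*(x + y)) includes (∂/∂x)(y*(x + y)) dx = (y) dx, which multiplied by dy ∧ dz gives (y) dx ∧ dy ∧ dz
Collecting like 3-forms: d(omega) = (-x + 4*z) dx ∧ dy ∧ dz.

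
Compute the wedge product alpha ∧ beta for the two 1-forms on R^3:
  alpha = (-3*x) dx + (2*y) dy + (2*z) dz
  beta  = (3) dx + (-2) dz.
alpha ∧ beta = (6*x - 6*z) dx ∧ dz + (-6*y) dx ∧ dy + (-4*y) dy ∧ dz

Distribute the wedge, using dx_i ∧ dx_j = -dx_j ∧ dx_i and dx_i ∧ dx_i = 0. For each pair (i, j) with i < j, the coefficient of dx_i ∧ dx_j in alpha ∧ beta is (alpha_i * beta_j - alpha_j * beta_i). Collecting: alpha ∧ beta = (6*x - 6*z) dx ∧ dz + (-6*y) dx ∧ dy + (-4*y) dy ∧ dz.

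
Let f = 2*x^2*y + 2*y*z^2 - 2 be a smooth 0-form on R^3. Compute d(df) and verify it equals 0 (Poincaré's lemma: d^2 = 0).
d(df) = 0

Step 1: df = sum_i (∂f/∂x_i) dx_i = (4*x*y) dx + (2*x^2 + 2*z^2) dy + (4*y*z) dz.
Step 2: Apply d again. Using the 1-form formula, the coefficient of dx ∧ dy in d(df) is ∂^2 f/∂x ∂y - ∂^2 f/∂y ∂x = (4*x) - (4*x) = 0 (equality of mixed partials for smooth f).
Similarly for dx ∧ dz and dy ∧ dz — all coefficients vanish. So d(df) = 0.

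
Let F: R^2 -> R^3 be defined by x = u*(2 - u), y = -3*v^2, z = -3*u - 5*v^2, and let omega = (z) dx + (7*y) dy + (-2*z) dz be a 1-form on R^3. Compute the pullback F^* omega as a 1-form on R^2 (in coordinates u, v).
F^* omega = (6*u^2 + 10*u*v^2 - 24*u - 40*v^2) du + (-60*u*v + 26*v^3) dv

Using F^*(f dg) = (f ∘ F) d(g ∘ F), substitute each coordinate x_i by F_i(u, v) in f_i, and replace dx_i by d F_i = (∂F_i/∂u) du + (∂F_i/∂v) dv.
  For the x component: f_1(F) = -3*u - 5*v^2; d F_1 = (2 - 2*u) du + (0) dv
  For the y component: f_2(F) = -21*v^2; d F_2 = (0) du + (-6*v) dv
  For the z component: f_3(F) = 6*u + 10*v^2; d F_3 = (-3) du + (-10*v) dv
Combining and collecting du, dv coefficients:
  coeff of du: 6*u^2 + 10*u*v^2 - 24*u - 40*v^2
  coeff of dv: -60*u*v + 26*v^3
F^* omega = (6*u^2 + 10*u*v^2 - 24*u - 40*v^2) du + (-60*u*v + 26*v^3) dv.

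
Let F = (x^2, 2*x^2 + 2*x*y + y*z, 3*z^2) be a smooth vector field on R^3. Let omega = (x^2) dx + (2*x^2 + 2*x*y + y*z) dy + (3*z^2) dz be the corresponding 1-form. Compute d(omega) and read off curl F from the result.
d(omega) = (-y) dy ∧ dz + (0) dz ∧ dx + (4*x + 2*y) dx ∧ dy; curl F = (-y, 0, 4*x + 2*y)

d omega = sum_{i<j} (∂f_j/∂x_i - ∂f_i/∂x_j) dx_i ∧ dx_j. Under the identification (dy ∧ dz, dz ∧ dx, dx ∧ dy) ↔ (e_x, e_y, e_z), the coefficients are exactly the components of curl F. Compute:
  ∂R/∂y - ∂Q/∂z = (0) - (y) = -y
  ∂P/∂z - ∂R/∂x = (0) - (0) = 0
  ∂Q/∂x - ∂P/∂y = (4*x + 2*y) - (0) = 4*x + 2*y.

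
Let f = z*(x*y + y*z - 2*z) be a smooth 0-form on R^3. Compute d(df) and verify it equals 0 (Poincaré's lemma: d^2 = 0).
d(df) = 0

Step 1: df = sum_i (∂f/∂x_i) dx_i = (y*z) dx + (z*(x + z)) dy + (x*y + 2*y*z - 4*z) dz.
Step 2: Apply d again. Using the 1-form formula, the coefficient of dx ∧ dy in d(df) is ∂^2 f/∂x ∂y - ∂^2 f/∂y ∂x = (z) - (z) = 0 (equality of mixed partials for smooth f).
Similarly for dx ∧ dz and dy ∧ dz — all coefficients vanish. So d(df) = 0.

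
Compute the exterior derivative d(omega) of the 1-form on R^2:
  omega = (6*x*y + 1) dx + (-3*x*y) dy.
d(omega) = (-6*x - 3*y) dx ∧ dy

For a 1-form omega = sum_i f_i dx_i, the exterior derivative is
  d(omega) = sum_{i < j} (∂f_j/∂x_i - ∂f_i/∂x_j) dx_i ∧ dx_j.
  coefficient of dx ∧ dy: ∂f_2/∂x - ∂f_1/∂y = ∂(-3*x*y)/∂x - ∂(6*x*y + 1)/∂y = -6*x - 3*y
Assembling: d(omega) = (-6*x - 3*y) dx ∧ dy.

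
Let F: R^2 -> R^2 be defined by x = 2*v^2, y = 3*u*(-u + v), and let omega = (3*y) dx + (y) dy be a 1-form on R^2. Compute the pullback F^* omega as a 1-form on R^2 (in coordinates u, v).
F^* omega = (9*u*(2*u^2 - 3*u*v + v^2)) du + (9*u*(-u^2 - 3*u*v + 4*v^2)) dv

Using F^*(f dg) = (f ∘ F) d(g ∘ F), substitute each coordinate x_i by F_i(u, v) in f_i, and replace dx_i by d F_i = (∂F_i/∂u) du + (∂F_i/∂v) dv.
  For the x component: f_1(F) = 9*u*(-u + v); d F_1 = (0) du + (4*v) dv
  For the y component: f_2(F) = 3*u*(-u + v); d F_2 = (-6*u + 3*v) du + (3*u) dv
Combining and collecting du, dv coefficients:
  coeff of du: 9*u*(2*u^2 - 3*u*v + v^2)
  coeff of dv: 9*u*(-u^2 - 3*u*v + 4*v^2)
F^* omega = (9*u*(2*u^2 - 3*u*v + v^2)) du + (9*u*(-u^2 - 3*u*v + 4*v^2)) dv.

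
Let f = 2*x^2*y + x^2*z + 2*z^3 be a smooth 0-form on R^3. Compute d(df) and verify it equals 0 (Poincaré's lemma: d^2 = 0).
d(df) = 0

Step 1: df = sum_i (∂f/∂x_i) dx_i = (2*x*(2*y + z)) dx + (2*x^2) dy + (x^2 + 6*z^2) dz.
Step 2: Apply d again. Using the 1-form formula, the coefficient of dx ∧ dy in d(df) is ∂^2 f/∂x ∂y - ∂^2 f/∂y ∂x = (4*x) - (4*x) = 0 (equality of mixed partials for smooth f).
Similarly for dx ∧ dz and dy ∧ dz — all coefficients vanish. So d(df) = 0.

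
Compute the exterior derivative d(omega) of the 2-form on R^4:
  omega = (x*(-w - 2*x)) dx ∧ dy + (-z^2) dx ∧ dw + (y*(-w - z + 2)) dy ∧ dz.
d(omega) = (-x) dx ∧ dy ∧ dw + (2*z) dx ∧ dz ∧ dw + (-y) dy ∧ dz ∧ dw

For a 2-form omega = sum_{i<j} g_{ij} dx_i ∧ dx_j, the exterior derivative is
  d(omega) = sum_{i<j} d(g_{ij}) ∧ dx_i ∧ dx_j = sum_{i<j, k} (∂g_{ij}/∂x_k) dx_k ∧ dx_i ∧ dx_j.
Expand each term, using dx_k ∧ dx_i ∧ dx_j = sgn(permutation) dx_{(a)} ∧ dx_{(b)} ∧ dx_{(c)} with (a < b < c) sorted:
  d(x*(-w - 2*x)) includes (∂/∂w)(x*(-w - 2*x)) dw = (-x) dw, which multiplied by dx ∧ dy gives (-x) dx ∧ dy ∧ dw
  d(-z^2) includes (∂/∂z)(-z^2) dz = (-2*z) dz, which multiplied by dx ∧ dw gives (2*z) dx ∧ dz ∧ dw
  d(y*(-w - z + 2)) includes (∂/∂w)(y*(-w - z + 2)) dw = (-y) dw, which multiplied by dy ∧ dz gives (-y) dy ∧ dz ∧ dw
Collecting like 3-forms: d(omega) = (-x) dx ∧ dy ∧ dw + (2*z) dx ∧ dz ∧ dw + (-y) dy ∧ dz ∧ dw.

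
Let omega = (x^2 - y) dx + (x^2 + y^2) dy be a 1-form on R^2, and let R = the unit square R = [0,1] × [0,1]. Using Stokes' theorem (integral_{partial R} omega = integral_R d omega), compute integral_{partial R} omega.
integral_(partial R) omega = 2

Stokes: integral_partial_R omega = integral_R d omega with d omega = (∂Q/∂x - ∂P/∂y) dx ∧ dy.
  ∂Q/∂x = 2*x
  ∂P/∂y = -1
  integrand = ∂Q/∂x - ∂P/∂y = 2*x + 1.
Integrating over R: integral_0^1 integral_0^1 (2*x + 1) dx dy = 2.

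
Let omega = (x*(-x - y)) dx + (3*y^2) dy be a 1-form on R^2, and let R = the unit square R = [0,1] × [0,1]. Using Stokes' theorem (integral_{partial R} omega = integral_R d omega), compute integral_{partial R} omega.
integral_(partial R) omega = 1/2

Stokes: integral_partial_R omega = integral_R d omega with d omega = (∂Q/∂x - ∂P/∂y) dx ∧ dy.
  ∂Q/∂x = 0
  ∂P/∂y = -x
  integrand = ∂Q/∂x - ∂P/∂y = x.
Integrating over R: integral_0^1 integral_0^1 (x) dx dy = 1/2.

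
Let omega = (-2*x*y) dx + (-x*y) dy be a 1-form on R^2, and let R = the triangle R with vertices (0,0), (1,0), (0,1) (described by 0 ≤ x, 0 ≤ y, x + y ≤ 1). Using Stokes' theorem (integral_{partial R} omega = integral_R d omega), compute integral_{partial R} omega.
integral_(partial R) omega = 1/6

Stokes: integral_partial_R omega = integral_R d omega with d omega = (∂Q/∂x - ∂P/∂y) dx ∧ dy.
  ∂Q/∂x = -y
  ∂P/∂y = -2*x
  integrand = ∂Q/∂x - ∂P/∂y = 2*x - y.
Integrating over R: integral_0^1 integral_0^{1-x} (2*x - y) dy dx = 1/6.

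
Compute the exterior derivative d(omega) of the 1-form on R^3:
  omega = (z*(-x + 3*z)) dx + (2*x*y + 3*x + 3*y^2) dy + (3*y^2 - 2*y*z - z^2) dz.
d(omega) = (2*y + 3) dx ∧ dy + (x - 6*z) dx ∧ dz + (6*y - 2*z) dy ∧ dz

For a 1-form omega = sum_i f_i dx_i, the exterior derivative is
  d(omega) = sum_{i < j} (∂f_j/∂x_i - ∂f_i/∂x_j) dx_i ∧ dx_j.
  coefficient of dx ∧ dy: ∂f_2/∂x - ∂f_1/∂y = ∂(2*x*y + 3*x + 3*y^2)/∂x - ∂(z*(-x + 3*z))/∂y = 2*y + 3
  coefficient of dx ∧ dz: ∂f_3/∂x - ∂f_1/∂z = ∂(3*y^2 - 2*y*z - z^2)/∂x - ∂(z*(-x + 3*z))/∂z = x - 6*z
  coefficient of dy ∧ dz: ∂f_3/∂y - ∂f_2/∂z = ∂(3*y^2 - 2*y*z - z^2)/∂y - ∂(2*x*y + 3*x + 3*y^2)/∂z = 6*y - 2*z
Assembling: d(omega) = (2*y + 3) dx ∧ dy + (x - 6*z) dx ∧ dz + (6*y - 2*z) dy ∧ dz.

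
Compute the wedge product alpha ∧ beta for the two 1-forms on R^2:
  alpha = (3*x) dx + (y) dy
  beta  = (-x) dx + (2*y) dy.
alpha ∧ beta = (7*x*y) dx ∧ dy

Distribute the wedge, using dx_i ∧ dx_j = -dx_j ∧ dx_i and dx_i ∧ dx_i = 0. For each pair (i, j) with i < j, the coefficient of dx_i ∧ dx_j in alpha ∧ beta is (alpha_i * beta_j - alpha_j * beta_i). Collecting: alpha ∧ beta = (7*x*y) dx ∧ dy.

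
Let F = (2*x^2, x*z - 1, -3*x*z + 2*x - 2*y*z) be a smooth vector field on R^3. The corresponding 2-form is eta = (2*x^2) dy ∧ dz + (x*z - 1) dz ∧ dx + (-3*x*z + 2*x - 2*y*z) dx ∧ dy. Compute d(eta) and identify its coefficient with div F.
d(eta) = (x - 2*y) dx ∧ dy ∧ dz; div F = x - 2*y

For a 2-form in R^3 of the form above, applying d gives a 3-form with coefficient ∂P/∂x + ∂Q/∂y + ∂R/∂z:
  ∂P/∂x = 4*x
  ∂Q/∂y = 0
  ∂R/∂z = -3*x - 2*y
Sum = x - 2*y, which is exactly div F.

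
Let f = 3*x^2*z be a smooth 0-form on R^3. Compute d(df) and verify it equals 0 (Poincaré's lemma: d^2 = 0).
d(df) = 0

Step 1: df = sum_i (∂f/∂x_i) dx_i = (6*x*z) dx + (0) dy + (3*x^2) dz.
Step 2: Apply d again. Using the 1-form formula, the coefficient of dx ∧ dy in d(df) is ∂^2 f/∂x ∂y - ∂^2 f/∂y ∂x = (0) - (0) = 0 (equality of mixed partials for smooth f).
Similarly for dx ∧ dz and dy ∧ dz — all coefficients vanish. So d(df) = 0.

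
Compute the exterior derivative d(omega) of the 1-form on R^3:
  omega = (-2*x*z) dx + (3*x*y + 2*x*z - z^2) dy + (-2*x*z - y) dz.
d(omega) = (3*y + 2*z) dx ∧ dy + (2*x - 2*z) dx ∧ dz + (-2*x + 2*z - 1) dy ∧ dz

For a 1-form omega = sum_i f_i dx_i, the exterior derivative is
  d(omega) = sum_{i < j} (∂f_j/∂x_i - ∂f_i/∂x_j) dx_i ∧ dx_j.
  coefficient of dx ∧ dy: ∂f_2/∂x - ∂f_1/∂y = ∂(3*x*y + 2*x*z - z^2)/∂x - ∂(-2*x*z)/∂y = 3*y + 2*z
  coefficient of dx ∧ dz: ∂f_3/∂x - ∂f_1/∂z = ∂(-2*x*z - y)/∂x - ∂(-2*x*z)/∂z = 2*x - 2*z
  coefficient of dy ∧ dz: ∂f_3/∂y - ∂f_2/∂z = ∂(-2*x*z - y)/∂y - ∂(3*x*y + 2*x*z - z^2)/∂z = -2*x + 2*z - 1
Assembling: d(omega) = (3*y + 2*z) dx ∧ dy + (2*x - 2*z) dx ∧ dz + (-2*x + 2*z - 1) dy ∧ dz.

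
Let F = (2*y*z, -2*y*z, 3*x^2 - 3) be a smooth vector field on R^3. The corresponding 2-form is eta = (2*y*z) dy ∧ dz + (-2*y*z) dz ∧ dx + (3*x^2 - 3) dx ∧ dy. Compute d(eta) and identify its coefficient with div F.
d(eta) = (-2*z) dx ∧ dy ∧ dz; div F = -2*z

For a 2-form in R^3 of the form above, applying d gives a 3-form with coefficient ∂P/∂x + ∂Q/∂y + ∂R/∂z:
  ∂P/∂x = 0
  ∂Q/∂y = -2*z
  ∂R/∂z = 0
Sum = -2*z, which is exactly div F.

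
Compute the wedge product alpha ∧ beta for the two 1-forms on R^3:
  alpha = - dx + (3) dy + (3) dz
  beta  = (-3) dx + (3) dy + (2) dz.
alpha ∧ beta = (6) dx ∧ dy + (7) dx ∧ dz + (-3) dy ∧ dz

Distribute the wedge, using dx_i ∧ dx_j = -dx_j ∧ dx_i and dx_i ∧ dx_i = 0. For each pair (i, j) with i < j, the coefficient of dx_i ∧ dx_j in alpha ∧ beta is (alpha_i * beta_j - alpha_j * beta_i). Collecting: alpha ∧ beta = (6) dx ∧ dy + (7) dx ∧ dz + (-3) dy ∧ dz.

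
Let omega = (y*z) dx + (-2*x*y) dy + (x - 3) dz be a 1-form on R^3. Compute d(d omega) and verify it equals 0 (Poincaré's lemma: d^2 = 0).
d(d omega) = 0

Step 1: d omega = sum_{i<j} (∂f_j/∂x_i - ∂f_i/∂x_j) dx_i ∧ dx_j:
  coeff of dx ∧ dy: -2*y - z
  coeff of dx ∧ dz: 1 - y
  coeff of dy ∧ dz: 0
Step 2: Apply d again to each 2-form coefficient. The only possible 3-form in R^3 is dx ∧ dy ∧ dz, with coefficient
  ∂(coeff of dy∧dz)/∂x - ∂(coeff of dx∧dz)/∂y + ∂(coeff of dx∧dy)/∂z
  = ∂/∂x (0) - ∂/∂y (1 - y) + ∂/∂z (-2*y - z).
Each of these terms simplifies to sums of mixed partials that cancel in pairs. The result is 0 (by equality of mixed partials for smooth functions — Schwarz / Clairaut).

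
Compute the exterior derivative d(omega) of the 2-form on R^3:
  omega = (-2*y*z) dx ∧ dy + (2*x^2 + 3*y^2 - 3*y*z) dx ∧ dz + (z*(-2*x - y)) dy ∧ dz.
d(omega) = (-8*y + z) dx ∧ dy ∧ dz

For a 2-form omega = sum_{i<j} g_{ij} dx_i ∧ dx_j, the exterior derivative is
  d(omega) = sum_{i<j} d(g_{ij}) ∧ dx_i ∧ dx_j = sum_{i<j, k} (∂g_{ij}/∂x_k) dx_k ∧ dx_i ∧ dx_j.
Expand each term, using dx_k ∧ dx_i ∧ dx_j = sgn(permutation) dx_{(a)} ∧ dx_{(b)} ∧ dx_{(c)} with (a < b < c) sorted:
  d(-2*y*z) includes (∂/∂z)(-2*y*z) dz = (-2*y) dz, which multiplied by dx ∧ dy gives (-2*y) dx ∧ dy ∧ dz
  d(2*x^2 + 3*y^2 - 3*y*z) includes (∂/∂y)(2*x^2 + 3*y^2 - 3*y*z) dy = (6*y - 3*z) dy, which multiplied by dx ∧ dz gives (-6*y + 3*z) dx ∧ dy ∧ dz
  d(z*(-2*x - y)) includes (∂/∂x)(z*(-2*x - y)) dx = (-2*z) dx, which multiplied by dy ∧ dz gives (-2*z) dx ∧ dy ∧ dz
Collecting like 3-forms: d(omega) = (-8*y + z) dx ∧ dy ∧ dz.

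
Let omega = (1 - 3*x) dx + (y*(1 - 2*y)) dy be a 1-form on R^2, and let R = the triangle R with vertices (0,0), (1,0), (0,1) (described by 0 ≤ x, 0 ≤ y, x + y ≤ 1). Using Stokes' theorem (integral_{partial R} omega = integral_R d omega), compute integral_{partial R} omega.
integral_(partial R) omega = 0

Stokes: integral_partial_R omega = integral_R d omega with d omega = (∂Q/∂x - ∂P/∂y) dx ∧ dy.
  ∂Q/∂x = 0
  ∂P/∂y = 0
  integrand = ∂Q/∂x - ∂P/∂y = 0.
Integrating over R: integral_0^1 integral_0^{1-x} (0) dy dx = 0.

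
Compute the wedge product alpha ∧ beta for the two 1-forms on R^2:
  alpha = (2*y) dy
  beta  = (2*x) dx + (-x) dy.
alpha ∧ beta = (-4*x*y) dx ∧ dy

Distribute the wedge, using dx_i ∧ dx_j = -dx_j ∧ dx_i and dx_i ∧ dx_i = 0. For each pair (i, j) with i < j, the coefficient of dx_i ∧ dx_j in alpha ∧ beta is (alpha_i * beta_j - alpha_j * beta_i). Collecting: alpha ∧ beta = (-4*x*y) dx ∧ dy.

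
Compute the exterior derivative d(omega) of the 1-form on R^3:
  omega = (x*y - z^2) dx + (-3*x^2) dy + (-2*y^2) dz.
d(omega) = (-7*x) dx ∧ dy + (2*z) dx ∧ dz + (-4*y) dy ∧ dz

For a 1-form omega = sum_i f_i dx_i, the exterior derivative is
  d(omega) = sum_{i < j} (∂f_j/∂x_i - ∂f_i/∂x_j) dx_i ∧ dx_j.
  coefficient of dx ∧ dy: ∂f_2/∂x - ∂f_1/∂y = ∂(-3*x^2)/∂x - ∂(x*y - z^2)/∂y = -7*x
  coefficient of dx ∧ dz: ∂f_3/∂x - ∂f_1/∂z = ∂(-2*y^2)/∂x - ∂(x*y - z^2)/∂z = 2*z
  coefficient of dy ∧ dz: ∂f_3/∂y - ∂f_2/∂z = ∂(-2*y^2)/∂y - ∂(-3*x^2)/∂z = -4*y
Assembling: d(omega) = (-7*x) dx ∧ dy + (2*z) dx ∧ dz + (-4*y) dy ∧ dz.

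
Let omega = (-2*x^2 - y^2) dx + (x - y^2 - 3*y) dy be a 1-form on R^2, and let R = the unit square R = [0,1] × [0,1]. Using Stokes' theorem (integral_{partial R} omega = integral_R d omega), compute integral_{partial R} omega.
integral_(partial R) omega = 2

Stokes: integral_partial_R omega = integral_R d omega with d omega = (∂Q/∂x - ∂P/∂y) dx ∧ dy.
  ∂Q/∂x = 1
  ∂P/∂y = -2*y
  integrand = ∂Q/∂x - ∂P/∂y = 2*y + 1.
Integrating over R: integral_0^1 integral_0^1 (2*y + 1) dx dy = 2.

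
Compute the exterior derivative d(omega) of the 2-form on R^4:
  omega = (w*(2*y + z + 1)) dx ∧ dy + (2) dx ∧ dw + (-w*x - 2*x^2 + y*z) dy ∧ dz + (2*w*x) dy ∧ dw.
d(omega) = (-4*x) dx ∧ dy ∧ dz + (2*w + 2*y + z + 1) dx ∧ dy ∧ dw + (-x) dy ∧ dz ∧ dw

For a 2-form omega = sum_{i<j} g_{ij} dx_i ∧ dx_j, the exterior derivative is
  d(omega) = sum_{i<j} d(g_{ij}) ∧ dx_i ∧ dx_j = sum_{i<j, k} (∂g_{ij}/∂x_k) dx_k ∧ dx_i ∧ dx_j.
Expand each term, using dx_k ∧ dx_i ∧ dx_j = sgn(permutation) dx_{(a)} ∧ dx_{(b)} ∧ dx_{(c)} with (a < b < c) sorted:
  d(w*(2*y + z + 1)) includes (∂/∂z)(w*(2*y + z + 1)) dz = (w) dz, which multiplied by dx ∧ dy gives (w) dx ∧ dy ∧ dz
  d(w*(2*y + z + 1)) includes (∂/∂w)(w*(2*y + z + 1)) dw = (2*y + z + 1) dw, which multiplied by dx ∧ dy gives (2*y + z + 1) dx ∧ dy ∧ dw
  d(-w*x - 2*x^2 + y*z) includes (∂/∂x)(-w*x - 2*x^2 + y*z) dx = (-w - 4*x) dx, which multiplied by dy ∧ dz gives (-w - 4*x) dx ∧ dy ∧ dz
  d(-w*x - 2*x^2 + y*z) includes (∂/∂w)(-w*x - 2*x^2 + y*z) dw = (-x) dw, which multiplied by dy ∧ dz gives (-x) dy ∧ dz ∧ dw
  d(2*w*x) includes (∂/∂x)(2*w*x) dx = (2*w) dx, which multiplied by dy ∧ dw gives (2*w) dx ∧ dy ∧ dw
Collecting like 3-forms: d(omega) = (-4*x) dx ∧ dy ∧ dz + (2*w + 2*y + z + 1) dx ∧ dy ∧ dw + (-x) dy ∧ dz ∧ dw.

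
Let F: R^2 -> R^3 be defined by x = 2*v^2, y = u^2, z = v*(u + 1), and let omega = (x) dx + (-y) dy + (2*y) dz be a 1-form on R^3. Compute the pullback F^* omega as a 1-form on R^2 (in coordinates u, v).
F^* omega = (2*u^2*(-u + v)) du + (2*u^3 + 2*u^2 + 8*v^3) dv

Using F^*(f dg) = (f ∘ F) d(g ∘ F), substitute each coordinate x_i by F_i(u, v) in f_i, and replace dx_i by d F_i = (∂F_i/∂u) du + (∂F_i/∂v) dv.
  For the x component: f_1(F) = 2*v^2; d F_1 = (0) du + (4*v) dv
  For the y component: f_2(F) = -u^2; d F_2 = (2*u) du + (0) dv
  For the z component: f_3(F) = 2*u^2; d F_3 = (v) du + (u + 1) dv
Combining and collecting du, dv coefficients:
  coeff of du: 2*u^2*(-u + v)
  coeff of dv: 2*u^3 + 2*u^2 + 8*v^3
F^* omega = (2*u^2*(-u + v)) du + (2*u^3 + 2*u^2 + 8*v^3) dv.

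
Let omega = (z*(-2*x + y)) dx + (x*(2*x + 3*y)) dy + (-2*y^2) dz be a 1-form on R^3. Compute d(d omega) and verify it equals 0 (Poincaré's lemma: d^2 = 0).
d(d omega) = 0

Step 1: d omega = sum_{i<j} (∂f_j/∂x_i - ∂f_i/∂x_j) dx_i ∧ dx_j:
  coeff of dx ∧ dy: 4*x + 3*y - z
  coeff of dx ∧ dz: 2*x - y
  coeff of dy ∧ dz: -4*y
Step 2: Apply d again to each 2-form coefficient. The only possible 3-form in R^3 is dx ∧ dy ∧ dz, with coefficient
  ∂(coeff of dy∧dz)/∂x - ∂(coeff of dx∧dz)/∂y + ∂(coeff of dx∧dy)/∂z
  = ∂/∂x (-4*y) - ∂/∂y (2*x - y) + ∂/∂z (4*x + 3*y - z).
Each of these terms simplifies to sums of mixed partials that cancel in pairs. The result is 0 (by equality of mixed partials for smooth functions — Schwarz / Clairaut).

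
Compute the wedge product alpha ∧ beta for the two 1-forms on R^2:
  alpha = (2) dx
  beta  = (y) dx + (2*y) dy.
alpha ∧ beta = (4*y) dx ∧ dy

Distribute the wedge, using dx_i ∧ dx_j = -dx_j ∧ dx_i and dx_i ∧ dx_i = 0. For each pair (i, j) with i < j, the coefficient of dx_i ∧ dx_j in alpha ∧ beta is (alpha_i * beta_j - alpha_j * beta_i). Collecting: alpha ∧ beta = (4*y) dx ∧ dy.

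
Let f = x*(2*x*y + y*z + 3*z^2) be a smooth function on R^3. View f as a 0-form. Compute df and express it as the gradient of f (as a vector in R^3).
df = (4*x*y + y*z + 3*z^2) dx + (x*(2*x + z)) dy + (x*(y + 6*z)) dz; grad f = (4*x*y + y*z + 3*z^2, x*(2*x + z), x*(y + 6*z))

For a 0-form f, d f = (∂f/∂x) dx + (∂f/∂y) dy + (∂f/∂z) dz. The components of the vector representation are exactly the entries of grad f in Cartesian coordinates:
  ∂f/∂x = 4*x*y + y*z + 3*z^2
  ∂f/∂y = x*(2*x + z)
  ∂f/∂z = x*(y + 6*z).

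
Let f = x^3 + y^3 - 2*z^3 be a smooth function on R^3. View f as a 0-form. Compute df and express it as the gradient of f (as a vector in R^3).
df = (3*x^2) dx + (3*y^2) dy + (-6*z^2) dz; grad f = (3*x^2, 3*y^2, -6*z^2)

For a 0-form f, d f = (∂f/∂x) dx + (∂f/∂y) dy + (∂f/∂z) dz. The components of the vector representation are exactly the entries of grad f in Cartesian coordinates:
  ∂f/∂x = 3*x^2
  ∂f/∂y = 3*y^2
  ∂f/∂z = -6*z^2.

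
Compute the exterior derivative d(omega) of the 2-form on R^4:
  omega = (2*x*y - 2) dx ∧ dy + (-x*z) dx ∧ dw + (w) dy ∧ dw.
d(omega) = (x) dx ∧ dz ∧ dw

For a 2-form omega = sum_{i<j} g_{ij} dx_i ∧ dx_j, the exterior derivative is
  d(omega) = sum_{i<j} d(g_{ij}) ∧ dx_i ∧ dx_j = sum_{i<j, k} (∂g_{ij}/∂x_k) dx_k ∧ dx_i ∧ dx_j.
Expand each term, using dx_k ∧ dx_i ∧ dx_j = sgn(permutation) dx_{(a)} ∧ dx_{(b)} ∧ dx_{(c)} with (a < b < c) sorted:
  d(-x*z) includes (∂/∂z)(-x*z) dz = (-x) dz, which multiplied by dx ∧ dw gives (x) dx ∧ dz ∧ dw
Collecting like 3-forms: d(omega) = (x) dx ∧ dz ∧ dw.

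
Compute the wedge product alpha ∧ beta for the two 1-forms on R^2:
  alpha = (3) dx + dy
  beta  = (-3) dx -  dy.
alpha ∧ beta = 0

Distribute the wedge, using dx_i ∧ dx_j = -dx_j ∧ dx_i and dx_i ∧ dx_i = 0. For each pair (i, j) with i < j, the coefficient of dx_i ∧ dx_j in alpha ∧ beta is (alpha_i * beta_j - alpha_j * beta_i). Collecting: alpha ∧ beta = 0.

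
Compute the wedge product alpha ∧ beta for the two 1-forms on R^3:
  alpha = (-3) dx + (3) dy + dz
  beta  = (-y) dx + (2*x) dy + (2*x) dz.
alpha ∧ beta = (-6*x + 3*y) dx ∧ dy + (-6*x + y) dx ∧ dz + (4*x) dy ∧ dz

Distribute the wedge, using dx_i ∧ dx_j = -dx_j ∧ dx_i and dx_i ∧ dx_i = 0. For each pair (i, j) with i < j, the coefficient of dx_i ∧ dx_j in alpha ∧ beta is (alpha_i * beta_j - alpha_j * beta_i). Collecting: alpha ∧ beta = (-6*x + 3*y) dx ∧ dy + (-6*x + y) dx ∧ dz + (4*x) dy ∧ dz.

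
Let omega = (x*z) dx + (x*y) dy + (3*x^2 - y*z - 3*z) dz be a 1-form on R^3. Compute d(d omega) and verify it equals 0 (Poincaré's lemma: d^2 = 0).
d(d omega) = 0

Step 1: d omega = sum_{i<j} (∂f_j/∂x_i - ∂f_i/∂x_j) dx_i ∧ dx_j:
  coeff of dx ∧ dy: y
  coeff of dx ∧ dz: 5*x
  coeff of dy ∧ dz: -z
Step 2: Apply d again to each 2-form coefficient. The only possible 3-form in R^3 is dx ∧ dy ∧ dz, with coefficient
  ∂(coeff of dy∧dz)/∂x - ∂(coeff of dx∧dz)/∂y + ∂(coeff of dx∧dy)/∂z
  = ∂/∂x (-z) - ∂/∂y (5*x) + ∂/∂z (y).
Each of these terms simplifies to sums of mixed partials that cancel in pairs. The result is 0 (by equality of mixed partials for smooth functions — Schwarz / Clairaut).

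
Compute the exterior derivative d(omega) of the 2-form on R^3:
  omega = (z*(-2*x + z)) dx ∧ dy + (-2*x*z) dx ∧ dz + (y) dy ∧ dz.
d(omega) = (-2*x + 2*z) dx ∧ dy ∧ dz

For a 2-form omega = sum_{i<j} g_{ij} dx_i ∧ dx_j, the exterior derivative is
  d(omega) = sum_{i<j} d(g_{ij}) ∧ dx_i ∧ dx_j = sum_{i<j, k} (∂g_{ij}/∂x_k) dx_k ∧ dx_i ∧ dx_j.
Expand each term, using dx_k ∧ dx_i ∧ dx_j = sgn(permutation) dx_{(a)} ∧ dx_{(b)} ∧ dx_{(c)} with (a < b < c) sorted:
  d(z*(-2*x + z)) includes (∂/∂z)(z*(-2*x + z)) dz = (-2*x + 2*z) dz, which multiplied by dx ∧ dy gives (-2*x + 2*z) dx ∧ dy ∧ dz
Collecting like 3-forms: d(omega) = (-2*x + 2*z) dx ∧ dy ∧ dz.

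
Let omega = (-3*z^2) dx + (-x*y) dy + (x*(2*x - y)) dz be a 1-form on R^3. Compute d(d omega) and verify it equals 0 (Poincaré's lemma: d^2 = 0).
d(d omega) = 0

Step 1: d omega = sum_{i<j} (∂f_j/∂x_i - ∂f_i/∂x_j) dx_i ∧ dx_j:
  coeff of dx ∧ dy: -y
  coeff of dx ∧ dz: 4*x - y + 6*z
  coeff of dy ∧ dz: -x
Step 2: Apply d again to each 2-form coefficient. The only possible 3-form in R^3 is dx ∧ dy ∧ dz, with coefficient
  ∂(coeff of dy∧dz)/∂x - ∂(coeff of dx∧dz)/∂y + ∂(coeff of dx∧dy)/∂z
  = ∂/∂x (-x) - ∂/∂y (4*x - y + 6*z) + ∂/∂z (-y).
Each of these terms simplifies to sums of mixed partials that cancel in pairs. The result is 0 (by equality of mixed partials for smooth functions — Schwarz / Clairaut).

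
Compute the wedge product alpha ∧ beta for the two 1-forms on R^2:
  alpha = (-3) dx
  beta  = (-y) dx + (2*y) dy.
alpha ∧ beta = (-6*y) dx ∧ dy

Distribute the wedge, using dx_i ∧ dx_j = -dx_j ∧ dx_i and dx_i ∧ dx_i = 0. For each pair (i, j) with i < j, the coefficient of dx_i ∧ dx_j in alpha ∧ beta is (alpha_i * beta_j - alpha_j * beta_i). Collecting: alpha ∧ beta = (-6*y) dx ∧ dy.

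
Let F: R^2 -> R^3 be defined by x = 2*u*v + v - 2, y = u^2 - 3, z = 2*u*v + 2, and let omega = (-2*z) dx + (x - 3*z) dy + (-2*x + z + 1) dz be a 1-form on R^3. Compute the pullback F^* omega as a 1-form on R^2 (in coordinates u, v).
F^* omega = (-8*u^2*v - 12*u*v^2 + 2*u*v - 16*u - 4*v^2 + 6*v) du + (-12*u^2*v - 8*u*v + 6*u - 4) dv

Using F^*(f dg) = (f ∘ F) d(g ∘ F), substitute each coordinate x_i by F_i(u, v) in f_i, and replace dx_i by d F_i = (∂F_i/∂u) du + (∂F_i/∂v) dv.
  For the x component: f_1(F) = -4*u*v - 4; d F_1 = (2*v) du + (2*u + 1) dv
  For the y component: f_2(F) = -4*u*v + v - 8; d F_2 = (2*u) du + (0) dv
  For the z component: f_3(F) = -2*u*v - 2*v + 7; d F_3 = (2*v) du + (2*u) dv
Combining and collecting du, dv coefficients:
  coeff of du: -8*u^2*v - 12*u*v^2 + 2*u*v - 16*u - 4*v^2 + 6*v
  coeff of dv: -12*u^2*v - 8*u*v + 6*u - 4
F^* omega = (-8*u^2*v - 12*u*v^2 + 2*u*v - 16*u - 4*v^2 + 6*v) du + (-12*u^2*v - 8*u*v + 6*u - 4) dv.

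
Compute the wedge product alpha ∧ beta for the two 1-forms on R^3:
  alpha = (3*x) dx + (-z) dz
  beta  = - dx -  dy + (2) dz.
alpha ∧ beta = (-3*x) dx ∧ dy + (6*x - z) dx ∧ dz + (-z) dy ∧ dz

Distribute the wedge, using dx_i ∧ dx_j = -dx_j ∧ dx_i and dx_i ∧ dx_i = 0. For each pair (i, j) with i < j, the coefficient of dx_i ∧ dx_j in alpha ∧ beta is (alpha_i * beta_j - alpha_j * beta_i). Collecting: alpha ∧ beta = (-3*x) dx ∧ dy + (6*x - z) dx ∧ dz + (-z) dy ∧ dz.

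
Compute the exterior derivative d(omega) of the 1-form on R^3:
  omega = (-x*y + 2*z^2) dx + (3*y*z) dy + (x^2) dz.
d(omega) = (x) dx ∧ dy + (2*x - 4*z) dx ∧ dz + (-3*y) dy ∧ dz

For a 1-form omega = sum_i f_i dx_i, the exterior derivative is
  d(omega) = sum_{i < j} (∂f_j/∂x_i - ∂f_i/∂x_j) dx_i ∧ dx_j.
  coefficient of dx ∧ dy: ∂f_2/∂x - ∂f_1/∂y = ∂(3*y*z)/∂x - ∂(-x*y + 2*z^2)/∂y = x
  coefficient of dx ∧ dz: ∂f_3/∂x - ∂f_1/∂z = ∂(x^2)/∂x - ∂(-x*y + 2*z^2)/∂z = 2*x - 4*z
  coefficient of dy ∧ dz: ∂f_3/∂y - ∂f_2/∂z = ∂(x^2)/∂y - ∂(3*y*z)/∂z = -3*y
Assembling: d(omega) = (x) dx ∧ dy + (2*x - 4*z) dx ∧ dz + (-3*y) dy ∧ dz.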